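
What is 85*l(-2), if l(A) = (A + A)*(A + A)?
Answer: 1360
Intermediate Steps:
l(A) = 4*A² (l(A) = (2*A)*(2*A) = 4*A²)
85*l(-2) = 85*(4*(-2)²) = 85*(4*4) = 85*16 = 1360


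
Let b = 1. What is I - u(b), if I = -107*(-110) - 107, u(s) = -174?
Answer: 11837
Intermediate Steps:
I = 11663 (I = 11770 - 107 = 11663)
I - u(b) = 11663 - 1*(-174) = 11663 + 174 = 11837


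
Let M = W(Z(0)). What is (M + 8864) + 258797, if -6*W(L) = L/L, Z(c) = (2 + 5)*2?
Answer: 1605965/6 ≈ 2.6766e+5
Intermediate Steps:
Z(c) = 14 (Z(c) = 7*2 = 14)
W(L) = -1/6 (W(L) = -L/(6*L) = -1/6*1 = -1/6)
M = -1/6 ≈ -0.16667
(M + 8864) + 258797 = (-1/6 + 8864) + 258797 = 53183/6 + 258797 = 1605965/6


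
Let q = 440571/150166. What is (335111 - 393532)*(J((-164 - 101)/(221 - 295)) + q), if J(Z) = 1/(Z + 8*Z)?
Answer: -62035747906099/358145910 ≈ -1.7321e+5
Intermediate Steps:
q = 440571/150166 (q = 440571*(1/150166) = 440571/150166 ≈ 2.9339)
J(Z) = 1/(9*Z)
(335111 - 393532)*(J((-164 - 101)/(221 - 295)) + q) = (335111 - 393532)*(1/(9*(((-164 - 101)/(221 - 295)))) + 440571/150166) = -58421*(1/(9*((-265/(-74)))) + 440571/150166) = -58421*(1/(9*((-265*(-1/74)))) + 440571/150166) = -58421*(1/(9*(265/74)) + 440571/150166) = -58421*((1/9)*(74/265) + 440571/150166) = -58421*(74/2385 + 440571/150166) = -58421*1061874119/358145910 = -62035747906099/358145910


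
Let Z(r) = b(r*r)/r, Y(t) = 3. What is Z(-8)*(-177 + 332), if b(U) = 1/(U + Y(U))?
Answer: -155/536 ≈ -0.28918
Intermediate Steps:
b(U) = 1/(3 + U) (b(U) = 1/(U + 3) = 1/(3 + U))
Z(r) = 1/(r*(3 + r²)) (Z(r) = 1/((3 + r*r)*r) = 1/((3 + r²)*r) = 1/(r*(3 + r²)))
Z(-8)*(-177 + 332) = (1/((-8)*(3 + (-8)²)))*(-177 + 332) = -1/(8*(3 + 64))*155 = -⅛/67*155 = -⅛*1/67*155 = -1/536*155 = -155/536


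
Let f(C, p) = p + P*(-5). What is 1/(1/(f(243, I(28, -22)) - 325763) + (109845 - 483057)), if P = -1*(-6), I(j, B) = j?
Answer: -325765/121579407181 ≈ -2.6794e-6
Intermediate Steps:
P = 6
f(C, p) = -30 + p (f(C, p) = p + 6*(-5) = p - 30 = -30 + p)
1/(1/(f(243, I(28, -22)) - 325763) + (109845 - 483057)) = 1/(1/((-30 + 28) - 325763) + (109845 - 483057)) = 1/(1/(-2 - 325763) - 373212) = 1/(1/(-325765) - 373212) = 1/(-1/325765 - 373212) = 1/(-121579407181/325765) = -325765/121579407181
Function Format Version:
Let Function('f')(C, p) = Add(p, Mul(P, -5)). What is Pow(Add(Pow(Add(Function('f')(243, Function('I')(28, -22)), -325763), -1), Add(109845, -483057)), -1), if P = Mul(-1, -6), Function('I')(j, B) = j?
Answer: Rational(-325765, 121579407181) ≈ -2.6794e-6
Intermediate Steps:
P = 6
Function('f')(C, p) = Add(-30, p) (Function('f')(C, p) = Add(p, Mul(6, -5)) = Add(p, -30) = Add(-30, p))
Pow(Add(Pow(Add(Function('f')(243, Function('I')(28, -22)), -325763), -1), Add(109845, -483057)), -1) = Pow(Add(Pow(Add(Add(-30, 28), -325763), -1), Add(109845, -483057)), -1) = Pow(Add(Pow(Add(-2, -325763), -1), -373212), -1) = Pow(Add(Pow(-325765, -1), -373212), -1) = Pow(Add(Rational(-1, 325765), -373212), -1) = Pow(Rational(-121579407181, 325765), -1) = Rational(-325765, 121579407181)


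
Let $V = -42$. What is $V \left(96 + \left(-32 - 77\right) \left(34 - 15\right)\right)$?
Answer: $82950$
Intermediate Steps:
$V \left(96 + \left(-32 - 77\right) \left(34 - 15\right)\right) = - 42 \left(96 + \left(-32 - 77\right) \left(34 - 15\right)\right) = - 42 \left(96 - 2071\right) = \left(-42\right) \left(-1975\right) = 82950$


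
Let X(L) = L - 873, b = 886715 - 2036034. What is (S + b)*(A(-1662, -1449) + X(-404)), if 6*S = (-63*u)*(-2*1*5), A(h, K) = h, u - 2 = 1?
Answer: 3376922756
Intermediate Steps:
u = 3 (u = 2 + 1 = 3)
b = -1149319
X(L) = -873 + L
S = 315 (S = ((-63*3)*(-2*1*5))/6 = (-(-378)*5)/6 = (-189*(-10))/6 = (⅙)*1890 = 315)
(S + b)*(A(-1662, -1449) + X(-404)) = (315 - 1149319)*(-1662 + (-873 - 404)) = -1149004*(-1662 - 1277) = -1149004*(-2939) = 3376922756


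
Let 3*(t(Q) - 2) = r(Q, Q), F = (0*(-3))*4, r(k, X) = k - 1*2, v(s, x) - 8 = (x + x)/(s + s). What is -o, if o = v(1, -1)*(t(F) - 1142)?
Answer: 23954/3 ≈ 7984.7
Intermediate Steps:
v(s, x) = 8 + x/s (v(s, x) = 8 + (x + x)/(s + s) = 8 + (2*x)/((2*s)) = 8 + (2*x)*(1/(2*s)) = 8 + x/s)
r(k, X) = -2 + k (r(k, X) = k - 2 = -2 + k)
F = 0 (F = 0*4 = 0)
t(Q) = 4/3 + Q/3 (t(Q) = 2 + (-2 + Q)/3 = 2 + (-⅔ + Q/3) = 4/3 + Q/3)
o = -23954/3 (o = (8 - 1/1)*((4/3 + (⅓)*0) - 1142) = (8 - 1*1)*((4/3 + 0) - 1142) = (8 - 1)*(4/3 - 1142) = 7*(-3422/3) = -23954/3 ≈ -7984.7)
-o = -1*(-23954/3) = 23954/3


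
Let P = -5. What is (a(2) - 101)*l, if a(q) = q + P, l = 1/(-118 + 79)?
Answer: 8/3 ≈ 2.6667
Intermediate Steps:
l = -1/39 (l = 1/(-39) = -1/39 ≈ -0.025641)
a(q) = -5 + q (a(q) = q - 5 = -5 + q)
(a(2) - 101)*l = ((-5 + 2) - 101)*(-1/39) = (-3 - 101)*(-1/39) = -104*(-1/39) = 8/3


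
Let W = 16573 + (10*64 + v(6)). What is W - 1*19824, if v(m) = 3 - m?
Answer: -2614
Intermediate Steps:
W = 17210 (W = 16573 + (10*64 + (3 - 1*6)) = 16573 + (640 + (3 - 6)) = 16573 + (640 - 3) = 16573 + 637 = 17210)
W - 1*19824 = 17210 - 1*19824 = 17210 - 19824 = -2614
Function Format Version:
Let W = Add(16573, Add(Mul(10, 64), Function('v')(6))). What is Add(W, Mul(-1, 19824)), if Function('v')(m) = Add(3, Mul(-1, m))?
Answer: -2614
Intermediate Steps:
W = 17210 (W = Add(16573, Add(Mul(10, 64), Add(3, Mul(-1, 6)))) = Add(16573, Add(640, Add(3, -6))) = Add(16573, Add(640, -3)) = Add(16573, 637) = 17210)
Add(W, Mul(-1, 19824)) = Add(17210, Mul(-1, 19824)) = Add(17210, -19824) = -2614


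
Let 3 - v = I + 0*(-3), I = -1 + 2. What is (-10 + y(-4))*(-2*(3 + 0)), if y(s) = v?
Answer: 48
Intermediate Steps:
I = 1
v = 2 (v = 3 - (1 + 0*(-3)) = 3 - (1 + 0) = 3 - 1*1 = 3 - 1 = 2)
y(s) = 2
(-10 + y(-4))*(-2*(3 + 0)) = (-10 + 2)*(-2*(3 + 0)) = -(-16)*3 = -8*(-6) = 48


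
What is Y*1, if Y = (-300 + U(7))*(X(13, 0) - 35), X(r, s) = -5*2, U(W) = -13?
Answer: 14085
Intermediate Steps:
X(r, s) = -10
Y = 14085 (Y = (-300 - 13)*(-10 - 35) = -313*(-45) = 14085)
Y*1 = 14085*1 = 14085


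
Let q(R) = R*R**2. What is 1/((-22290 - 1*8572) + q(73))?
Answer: 1/358155 ≈ 2.7921e-6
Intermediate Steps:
q(R) = R**3
1/((-22290 - 1*8572) + q(73)) = 1/((-22290 - 1*8572) + 73**3) = 1/((-22290 - 8572) + 389017) = 1/(-30862 + 389017) = 1/358155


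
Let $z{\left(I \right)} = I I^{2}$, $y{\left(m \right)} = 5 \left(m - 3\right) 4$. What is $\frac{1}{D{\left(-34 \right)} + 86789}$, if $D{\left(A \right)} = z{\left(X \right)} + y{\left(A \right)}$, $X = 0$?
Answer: $\frac{1}{86049} \approx 1.1621 \cdot 10^{-5}$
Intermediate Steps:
$y{\left(m \right)} = -60 + 20 m$ ($y{\left(m \right)} = 5 \left(-3 + m\right) 4 = \left(-15 + 5 m\right) 4 = -60 + 20 m$)
$z{\left(I \right)} = I^{3}$
$D{\left(A \right)} = -60 + 20 A$ ($D{\left(A \right)} = 0^{3} + \left(-60 + 20 A\right) = 0 + \left(-60 + 20 A\right) = -60 + 20 A$)
$\frac{1}{D{\left(-34 \right)} + 86789} = \frac{1}{\left(-60 + 20 \left(-34\right)\right) + 86789} = \frac{1}{\left(-60 - 680\right) + 86789} = \frac{1}{-740 + 86789} = \frac{1}{86049}$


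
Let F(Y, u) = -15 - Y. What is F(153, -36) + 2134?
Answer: 1966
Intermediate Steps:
F(153, -36) + 2134 = (-15 - 1*153) + 2134 = (-15 - 153) + 2134 = -168 + 2134 = 1966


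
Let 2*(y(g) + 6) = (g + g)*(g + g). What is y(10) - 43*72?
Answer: -2902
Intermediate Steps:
y(g) = -6 + 2*g² (y(g) = -6 + ((g + g)*(g + g))/2 = -6 + ((2*g)*(2*g))/2 = -6 + (4*g²)/2 = -6 + 2*g²)
y(10) - 43*72 = (-6 + 2*10²) - 43*72 = (-6 + 2*100) - 3096 = (-6 + 200) - 3096 = 194 - 3096 = -2902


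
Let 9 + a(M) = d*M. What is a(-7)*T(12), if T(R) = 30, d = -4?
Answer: 570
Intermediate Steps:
a(M) = -9 - 4*M
a(-7)*T(12) = (-9 - 4*(-7))*30 = (-9 + 28)*30 = 19*30 = 570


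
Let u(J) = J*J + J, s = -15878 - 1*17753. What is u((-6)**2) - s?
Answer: 34963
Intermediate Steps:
s = -33631 (s = -15878 - 17753 = -33631)
u(J) = J + J**2 (u(J) = J**2 + J = J + J**2)
u((-6)**2) - s = (-6)**2*(1 + (-6)**2) - 1*(-33631) = 36*(1 + 36) + 33631 = 36*37 + 33631 = 1332 + 33631 = 34963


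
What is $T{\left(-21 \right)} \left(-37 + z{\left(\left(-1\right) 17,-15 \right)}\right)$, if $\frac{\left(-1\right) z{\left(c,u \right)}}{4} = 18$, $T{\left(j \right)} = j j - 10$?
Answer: $-46979$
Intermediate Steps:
$T{\left(j \right)} = -10 + j^{2}$ ($T{\left(j \right)} = j^{2} - 10 = -10 + j^{2}$)
$z{\left(c,u \right)} = -72$ ($z{\left(c,u \right)} = \left(-4\right) 18 = -72$)
$T{\left(-21 \right)} \left(-37 + z{\left(\left(-1\right) 17,-15 \right)}\right) = \left(-10 + \left(-21\right)^{2}\right) \left(-37 - 72\right) = \left(-10 + 441\right) \left(-109\right) = 431 \left(-109\right) = -46979$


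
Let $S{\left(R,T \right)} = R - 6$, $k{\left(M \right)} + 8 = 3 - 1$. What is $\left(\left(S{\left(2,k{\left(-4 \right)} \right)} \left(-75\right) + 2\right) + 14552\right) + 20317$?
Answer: $35171$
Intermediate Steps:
$k{\left(M \right)} = -6$ ($k{\left(M \right)} = -8 + \left(3 - 1\right) = -8 + 2 = -6$)
$S{\left(R,T \right)} = -6 + R$ ($S{\left(R,T \right)} = R - 6 = -6 + R$)
$\left(\left(S{\left(2,k{\left(-4 \right)} \right)} \left(-75\right) + 2\right) + 14552\right) + 20317 = \left(\left(\left(-6 + 2\right) \left(-75\right) + 2\right) + 14552\right) + 20317 = \left(\left(\left(-4\right) \left(-75\right) + 2\right) + 14552\right) + 20317 = \left(\left(300 + 2\right) + 14552\right) + 20317 = \left(302 + 14552\right) + 20317 = 14854 + 20317 = 35171$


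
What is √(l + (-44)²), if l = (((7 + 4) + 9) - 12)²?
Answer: 20*√5 ≈ 44.721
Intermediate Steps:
l = 64 (l = ((11 + 9) - 12)² = (20 - 12)² = 8² = 64)
√(l + (-44)²) = √(64 + (-44)²) = √(64 + 1936) = √2000 = 20*√5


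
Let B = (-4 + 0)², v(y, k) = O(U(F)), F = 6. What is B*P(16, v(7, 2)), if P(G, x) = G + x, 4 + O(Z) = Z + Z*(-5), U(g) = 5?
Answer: -128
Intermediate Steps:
O(Z) = -4 - 4*Z (O(Z) = -4 + (Z + Z*(-5)) = -4 + (Z - 5*Z) = -4 - 4*Z)
v(y, k) = -24 (v(y, k) = -4 - 4*5 = -4 - 20 = -24)
B = 16 (B = (-4)² = 16)
B*P(16, v(7, 2)) = 16*(16 - 24) = 16*(-8) = -128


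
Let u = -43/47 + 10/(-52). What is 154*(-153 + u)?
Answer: -14500563/611 ≈ -23733.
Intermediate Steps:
u = -1353/1222 (u = -43*1/47 + 10*(-1/52) = -43/47 - 5/26 = -1353/1222 ≈ -1.1072)
154*(-153 + u) = 154*(-153 - 1353/1222) = 154*(-188319/1222) = -14500563/611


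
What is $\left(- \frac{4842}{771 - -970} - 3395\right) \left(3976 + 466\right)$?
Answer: $- \frac{26276815354}{1741} \approx -1.5093 \cdot 10^{7}$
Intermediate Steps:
$\left(- \frac{4842}{771 - -970} - 3395\right) \left(3976 + 466\right) = \left(- \frac{4842}{771 + 970} - 3395\right) 4442 = \left(- \frac{4842}{1741} - 3395\right) 4442 = \left(- \frac{5915537}{1741}\right) 4442 = - \frac{26276815354}{1741}$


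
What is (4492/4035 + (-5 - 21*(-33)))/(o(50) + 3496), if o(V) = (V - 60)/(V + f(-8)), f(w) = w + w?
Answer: 47269724/239787945 ≈ 0.19713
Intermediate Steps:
f(w) = 2*w
o(V) = (-60 + V)/(-16 + V) (o(V) = (V - 60)/(V + 2*(-8)) = (-60 + V)/(V - 16) = (-60 + V)/(-16 + V))
(4492/4035 + (-5 - 21*(-33)))/(o(50) + 3496) = (4492/4035 + (-5 - 21*(-33)))/((-60 + 50)/(-16 + 50) + 3496) = (4492*(1/4035) + (-5 + 693))/(-10/34 + 3496) = (4492/4035 + 688)/((1/34)*(-10) + 3496) = 2780572/(4035*(-5/17 + 3496)) = 2780572/(4035*(59427/17)) = (2780572/4035)*(17/59427) = 47269724/239787945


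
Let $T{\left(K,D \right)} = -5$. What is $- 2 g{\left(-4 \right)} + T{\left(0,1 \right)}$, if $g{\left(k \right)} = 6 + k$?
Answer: $-9$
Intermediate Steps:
$- 2 g{\left(-4 \right)} + T{\left(0,1 \right)} = - 2 \left(6 - 4\right) - 5 = \left(-2\right) 2 - 5 = -4 - 5 = -9$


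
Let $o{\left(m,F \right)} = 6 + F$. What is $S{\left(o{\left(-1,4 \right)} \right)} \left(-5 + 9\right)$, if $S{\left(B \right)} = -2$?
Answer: $-8$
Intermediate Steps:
$S{\left(o{\left(-1,4 \right)} \right)} \left(-5 + 9\right) = - 2 \left(-5 + 9\right) = \left(-2\right) 4 = -8$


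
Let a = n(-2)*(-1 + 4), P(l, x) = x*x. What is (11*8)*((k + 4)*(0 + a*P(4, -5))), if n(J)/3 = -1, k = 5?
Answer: -178200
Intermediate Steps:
n(J) = -3 (n(J) = 3*(-1) = -3)
P(l, x) = x**2
a = -9 (a = -3*(-1 + 4) = -3*3 = -9)
(11*8)*((k + 4)*(0 + a*P(4, -5))) = (11*8)*((5 + 4)*(0 - 9*(-5)**2)) = 88*(9*(0 - 9*25)) = 88*(9*(0 - 225)) = 88*(9*(-225)) = 88*(-2025) = -178200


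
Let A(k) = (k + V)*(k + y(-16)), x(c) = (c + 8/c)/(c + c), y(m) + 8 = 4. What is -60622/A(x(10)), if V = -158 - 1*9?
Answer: -151555000/1439879 ≈ -105.26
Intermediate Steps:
V = -167 (V = -158 - 9 = -167)
y(m) = -4 (y(m) = -8 + 4 = -4)
x(c) = (c + 8/c)/(2*c) (x(c) = (c + 8/c)/((2*c)) = (c + 8/c)*(1/(2*c)) = (c + 8/c)/(2*c))
A(k) = (-167 + k)*(-4 + k) (A(k) = (k - 167)*(k - 4) = (-167 + k)*(-4 + k))
-60622/A(x(10)) = -60622/(668 + (½ + 4/10²)² - 171*(½ + 4/10²)) = -60622/(668 + (½ + 4*(1/100))² - 171*(½ + 4*(1/100))) = -60622/(668 + (½ + 1/25)² - 171*(½ + 1/25)) = -60622/(668 + (27/50)² - 171*27/50) = -60622/(668 + 729/2500 - 4617/50) = -60622/1439879/2500 = -60622*2500/1439879 = -151555000/1439879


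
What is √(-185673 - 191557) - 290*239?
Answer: -69310 + I*√377230 ≈ -69310.0 + 614.19*I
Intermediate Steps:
√(-185673 - 191557) - 290*239 = √(-377230) - 1*69310 = I*√377230 - 69310 = -69310 + I*√377230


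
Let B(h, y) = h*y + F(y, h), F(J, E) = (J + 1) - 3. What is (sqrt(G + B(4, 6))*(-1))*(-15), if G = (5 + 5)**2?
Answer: 120*sqrt(2) ≈ 169.71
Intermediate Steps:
F(J, E) = -2 + J (F(J, E) = (1 + J) - 3 = -2 + J)
G = 100 (G = 10**2 = 100)
B(h, y) = -2 + y + h*y (B(h, y) = h*y + (-2 + y) = -2 + y + h*y)
(sqrt(G + B(4, 6))*(-1))*(-15) = (sqrt(100 + (-2 + 6 + 4*6))*(-1))*(-15) = (sqrt(100 + (-2 + 6 + 24))*(-1))*(-15) = (sqrt(100 + 28)*(-1))*(-15) = (sqrt(128)*(-1))*(-15) = ((8*sqrt(2))*(-1))*(-15) = -8*sqrt(2)*(-15) = 120*sqrt(2)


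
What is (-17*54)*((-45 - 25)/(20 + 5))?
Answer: 12852/5 ≈ 2570.4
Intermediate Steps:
(-17*54)*((-45 - 25)/(20 + 5)) = -(-64260)/25 = -918*(-14/5) = 12852/5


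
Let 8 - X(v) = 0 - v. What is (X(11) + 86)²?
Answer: 11025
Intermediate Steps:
X(v) = 8 + v (X(v) = 8 - (0 - v) = 8 - (-1)*v = 8 + v)
(X(11) + 86)² = ((8 + 11) + 86)² = (19 + 86)² = 105² = 11025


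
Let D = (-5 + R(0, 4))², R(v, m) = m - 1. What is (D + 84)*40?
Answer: 3520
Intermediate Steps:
R(v, m) = -1 + m
D = 4 (D = (-5 + (-1 + 4))² = (-5 + 3)² = (-2)² = 4)
(D + 84)*40 = (4 + 84)*40 = 88*40 = 3520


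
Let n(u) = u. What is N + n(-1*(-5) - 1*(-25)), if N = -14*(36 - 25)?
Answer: -124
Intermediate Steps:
N = -154 (N = -14*11 = -154)
N + n(-1*(-5) - 1*(-25)) = -154 + (-1*(-5) - 1*(-25)) = -154 + (5 + 25) = -154 + 30 = -124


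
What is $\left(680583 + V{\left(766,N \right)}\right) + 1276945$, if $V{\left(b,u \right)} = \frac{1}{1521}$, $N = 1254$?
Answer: $\frac{2977400089}{1521} \approx 1.9575 \cdot 10^{6}$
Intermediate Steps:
$V{\left(b,u \right)} = \frac{1}{1521}$
$\left(680583 + V{\left(766,N \right)}\right) + 1276945 = \left(680583 + \frac{1}{1521}\right) + 1276945 = \frac{1035166744}{1521} + 1276945 = \frac{2977400089}{1521}$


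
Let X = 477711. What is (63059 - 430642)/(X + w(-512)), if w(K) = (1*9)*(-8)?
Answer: -367583/477639 ≈ -0.76958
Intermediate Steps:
w(K) = -72 (w(K) = 9*(-8) = -72)
(63059 - 430642)/(X + w(-512)) = (63059 - 430642)/(477711 - 72) = -367583/477639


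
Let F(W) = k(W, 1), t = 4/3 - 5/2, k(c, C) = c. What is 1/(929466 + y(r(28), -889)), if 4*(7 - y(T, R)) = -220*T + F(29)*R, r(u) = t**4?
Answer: 1296/1213082107 ≈ 1.0684e-6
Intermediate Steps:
t = -7/6 (t = 4*(1/3) - 5*1/2 = 4/3 - 5/2 = -7/6 ≈ -1.1667)
F(W) = W
r(u) = 2401/1296 (r(u) = (-7/6)**4 = 2401/1296)
y(T, R) = 7 + 55*T - 29*R/4 (y(T, R) = 7 - (-220*T + 29*R)/4 = 7 + (55*T - 29*R/4) = 7 + 55*T - 29*R/4)
1/(929466 + y(r(28), -889)) = 1/(929466 + (7 + 55*(2401/1296) - 29/4*(-889))) = 1/(929466 + (7 + 132055/1296 + 25781/4)) = 1/(929466 + 8494171/1296) = 1/(1213082107/1296) = 1296/1213082107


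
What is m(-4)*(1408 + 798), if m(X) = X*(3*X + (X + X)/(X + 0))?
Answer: 88240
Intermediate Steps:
m(X) = X*(2 + 3*X) (m(X) = X*(3*X + (2*X)/X) = X*(3*X + 2) = X*(2 + 3*X))
m(-4)*(1408 + 798) = (-4*(2 + 3*(-4)))*(1408 + 798) = -4*(2 - 12)*2206 = -4*(-10)*2206 = 40*2206 = 88240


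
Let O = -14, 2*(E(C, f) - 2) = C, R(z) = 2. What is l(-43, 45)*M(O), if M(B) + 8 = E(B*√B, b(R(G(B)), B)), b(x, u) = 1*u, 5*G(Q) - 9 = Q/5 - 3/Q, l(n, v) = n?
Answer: 258 + 301*I*√14 ≈ 258.0 + 1126.2*I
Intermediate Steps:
G(Q) = 9/5 - 3/(5*Q) + Q/25 (G(Q) = 9/5 + (Q/5 - 3/Q)/5 = 9/5 + (-3/Q + Q/5)/5 = 9/5 + (-3/(5*Q) + Q/25) = 9/5 - 3/(5*Q) + Q/25)
b(x, u) = u
E(C, f) = 2 + C/2
M(B) = -6 + B^(3/2)/2 (M(B) = -8 + (2 + (B*√B)/2) = -8 + (2 + B^(3/2)/2) = -6 + B^(3/2)/2)
l(-43, 45)*M(O) = -43*(-6 + (-14)^(3/2)/2) = -43*(-6 + (-14*I*√14)/2) = -43*(-6 - 7*I*√14) = 258 + 301*I*√14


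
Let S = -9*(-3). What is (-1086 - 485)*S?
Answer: -42417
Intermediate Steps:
S = 27
(-1086 - 485)*S = (-1086 - 485)*27 = -1571*27 = -42417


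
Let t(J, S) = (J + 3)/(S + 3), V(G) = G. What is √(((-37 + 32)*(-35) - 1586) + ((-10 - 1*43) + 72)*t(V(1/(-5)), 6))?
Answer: I*√316145/15 ≈ 37.484*I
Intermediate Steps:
t(J, S) = (3 + J)/(3 + S)
√(((-37 + 32)*(-35) - 1586) + ((-10 - 1*43) + 72)*t(V(1/(-5)), 6)) = √(((-37 + 32)*(-35) - 1586) + ((-10 - 1*43) + 72)*((3 + 1/(-5))/(3 + 6))) = √((-5*(-35) - 1586) + ((-10 - 43) + 72)*((3 - ⅕)/9)) = √((175 - 1586) + (-53 + 72)*((⅑)*(14/5))) = √(-1411 + 19*(14/45)) = √(-1411 + 266/45) = √(-63229/45) = I*√316145/15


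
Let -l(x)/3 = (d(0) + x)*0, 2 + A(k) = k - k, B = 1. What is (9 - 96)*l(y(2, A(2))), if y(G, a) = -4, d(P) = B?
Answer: 0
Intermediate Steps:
d(P) = 1
A(k) = -2 (A(k) = -2 + (k - k) = -2 + 0 = -2)
l(x) = 0 (l(x) = -3*(1 + x)*0 = -3*0 = 0)
(9 - 96)*l(y(2, A(2))) = (9 - 96)*0 = -87*0 = 0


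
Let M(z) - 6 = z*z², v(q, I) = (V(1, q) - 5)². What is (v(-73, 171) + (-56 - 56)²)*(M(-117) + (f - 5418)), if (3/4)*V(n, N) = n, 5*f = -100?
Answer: -181623404765/9 ≈ -2.0180e+10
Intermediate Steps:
f = -20 (f = (⅕)*(-100) = -20)
V(n, N) = 4*n/3
v(q, I) = 121/9 (v(q, I) = ((4/3)*1 - 5)² = (4/3 - 5)² = (-11/3)² = 121/9)
M(z) = 6 + z³ (M(z) = 6 + z*z² = 6 + z³)
(v(-73, 171) + (-56 - 56)²)*(M(-117) + (f - 5418)) = (121/9 + (-56 - 56)²)*((6 + (-117)³) + (-20 - 5418)) = (121/9 + (-112)²)*((6 - 1601613) - 5438) = (121/9 + 12544)*(-1601607 - 5438) = (113017/9)*(-1607045) = -181623404765/9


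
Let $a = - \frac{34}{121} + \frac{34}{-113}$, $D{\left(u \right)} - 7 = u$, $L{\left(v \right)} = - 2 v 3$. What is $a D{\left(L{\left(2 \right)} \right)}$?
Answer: $\frac{39780}{13673} \approx 2.9094$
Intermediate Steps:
$L{\left(v \right)} = - 6 v$
$D{\left(u \right)} = 7 + u$
$a = - \frac{7956}{13673}$ ($a = \left(-34\right) \frac{1}{121} + 34 \left(- \frac{1}{113}\right) = - \frac{34}{121} - \frac{34}{113} = - \frac{7956}{13673} \approx -0.58188$)
$a D{\left(L{\left(2 \right)} \right)} = - \frac{7956 \left(7 - 12\right)}{13673} = \left(- \frac{7956}{13673}\right) \left(-5\right) = \frac{39780}{13673}$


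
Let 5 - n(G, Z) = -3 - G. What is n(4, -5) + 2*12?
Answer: 36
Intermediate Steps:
n(G, Z) = 8 + G (n(G, Z) = 5 - (-3 - G) = 5 + (3 + G) = 8 + G)
n(4, -5) + 2*12 = (8 + 4) + 2*12 = 12 + 24 = 36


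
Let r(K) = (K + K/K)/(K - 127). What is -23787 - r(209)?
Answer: -975372/41 ≈ -23790.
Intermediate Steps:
r(K) = (1 + K)/(-127 + K) (r(K) = (K + 1)/(-127 + K) = (1 + K)/(-127 + K))
-23787 - r(209) = -23787 - (1 + 209)/(-127 + 209) = -23787 - 210/82 = -23787 - 1*105/41 = -23787 - 105/41 = -975372/41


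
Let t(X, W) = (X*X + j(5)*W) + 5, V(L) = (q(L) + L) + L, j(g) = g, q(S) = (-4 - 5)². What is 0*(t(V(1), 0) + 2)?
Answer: 0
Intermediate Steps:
q(S) = 81 (q(S) = (-9)² = 81)
V(L) = 81 + 2*L (V(L) = (81 + L) + L = 81 + 2*L)
t(X, W) = 5 + X² + 5*W (t(X, W) = (X*X + 5*W) + 5 = (X² + 5*W) + 5 = 5 + X² + 5*W)
0*(t(V(1), 0) + 2) = 0*((5 + (81 + 2*1)² + 5*0) + 2) = 0*((5 + (81 + 2)² + 0) + 2) = 0*((5 + 83² + 0) + 2) = 0*((5 + 6889 + 0) + 2) = 0*(6894 + 2) = 0*6896 = 0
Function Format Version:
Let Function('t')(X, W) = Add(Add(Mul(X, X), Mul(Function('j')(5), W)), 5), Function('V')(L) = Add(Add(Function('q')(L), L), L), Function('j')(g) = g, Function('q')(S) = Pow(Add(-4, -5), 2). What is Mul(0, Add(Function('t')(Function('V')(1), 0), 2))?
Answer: 0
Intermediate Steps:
Function('q')(S) = 81 (Function('q')(S) = Pow(-9, 2) = 81)
Function('V')(L) = Add(81, Mul(2, L)) (Function('V')(L) = Add(Add(81, L), L) = Add(81, Mul(2, L)))
Function('t')(X, W) = Add(5, Pow(X, 2), Mul(5, W)) (Function('t')(X, W) = Add(Add(Mul(X, X), Mul(5, W)), 5) = Add(Add(Pow(X, 2), Mul(5, W)), 5) = Add(5, Pow(X, 2), Mul(5, W)))
Mul(0, Add(Function('t')(Function('V')(1), 0), 2)) = Mul(0, Add(Add(5, Pow(Add(81, Mul(2, 1)), 2), Mul(5, 0)), 2)) = Mul(0, Add(Add(5, Pow(Add(81, 2), 2), 0), 2)) = Mul(0, Add(Add(5, Pow(83, 2), 0), 2)) = Mul(0, Add(Add(5, 6889, 0), 2)) = Mul(0, Add(6894, 2)) = Mul(0, 6896) = 0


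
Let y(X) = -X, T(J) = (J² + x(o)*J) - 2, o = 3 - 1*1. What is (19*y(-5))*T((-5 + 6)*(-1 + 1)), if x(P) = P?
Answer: -190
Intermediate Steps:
o = 2 (o = 3 - 1 = 2)
T(J) = -2 + J² + 2*J (T(J) = (J² + 2*J) - 2 = -2 + J² + 2*J)
(19*y(-5))*T((-5 + 6)*(-1 + 1)) = (19*(-1*(-5)))*(-2 + ((-5 + 6)*(-1 + 1))² + 2*((-5 + 6)*(-1 + 1))) = (19*5)*(-2 + (1*0)² + 2*(1*0)) = 95*(-2 + 0² + 2*0) = 95*(-2 + 0 + 0) = 95*(-2) = -190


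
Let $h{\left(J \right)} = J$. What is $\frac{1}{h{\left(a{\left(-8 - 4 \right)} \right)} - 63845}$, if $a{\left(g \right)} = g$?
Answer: $- \frac{1}{63857} \approx -1.566 \cdot 10^{-5}$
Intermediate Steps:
$\frac{1}{h{\left(a{\left(-8 - 4 \right)} \right)} - 63845} = \frac{1}{\left(-8 - 4\right) - 63845} = \frac{1}{-12 - 63845} = \frac{1}{-63857} = - \frac{1}{63857}$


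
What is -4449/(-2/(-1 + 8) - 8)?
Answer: 31143/58 ≈ 536.95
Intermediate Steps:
-4449/(-2/(-1 + 8) - 8) = -4449/(-2/7 - 8) = -4449/(-58/7) = -7/58*(-4449) = 31143/58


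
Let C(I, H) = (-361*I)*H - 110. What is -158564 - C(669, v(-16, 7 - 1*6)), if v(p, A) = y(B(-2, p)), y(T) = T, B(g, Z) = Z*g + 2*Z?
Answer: -158454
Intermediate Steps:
B(g, Z) = 2*Z + Z*g
v(p, A) = 0 (v(p, A) = p*(2 - 2) = p*0 = 0)
C(I, H) = -110 - 361*H*I (C(I, H) = -361*H*I - 110 = -110 - 361*H*I)
-158564 - C(669, v(-16, 7 - 1*6)) = -158564 - (-110 - 361*0*669) = -158564 - (-110 + 0) = -158564 - 1*(-110) = -158564 + 110 = -158454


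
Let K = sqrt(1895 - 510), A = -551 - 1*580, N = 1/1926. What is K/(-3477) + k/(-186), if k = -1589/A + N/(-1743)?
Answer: -1778100157/235400816196 - sqrt(1385)/3477 ≈ -0.018257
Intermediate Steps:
N = 1/1926 ≈ 0.00051921
A = -1131 (A = -551 - 580 = -1131)
K = sqrt(1385) ≈ 37.216
k = 1778100157/1265595786 (k = -1589/(-1131) + (1/1926)/(-1743) = -1589*(-1/1131) + (1/1926)*(-1/1743) = 1589/1131 - 1/3357018 = 1778100157/1265595786 ≈ 1.4050)
K/(-3477) + k/(-186) = sqrt(1385)/(-3477) + (1778100157/1265595786)/(-186) = sqrt(1385)*(-1/3477) + (1778100157/1265595786)*(-1/186) = -sqrt(1385)/3477 - 1778100157/235400816196 = -1778100157/235400816196 - sqrt(1385)/3477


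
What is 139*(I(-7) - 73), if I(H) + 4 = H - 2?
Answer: -11954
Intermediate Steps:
I(H) = -6 + H (I(H) = -4 + (H - 2) = -4 + (-2 + H) = -6 + H)
139*(I(-7) - 73) = 139*((-6 - 7) - 73) = 139*(-13 - 73) = 139*(-86) = -11954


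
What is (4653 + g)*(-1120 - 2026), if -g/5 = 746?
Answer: -2903758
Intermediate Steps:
g = -3730 (g = -5*746 = -3730)
(4653 + g)*(-1120 - 2026) = (4653 - 3730)*(-1120 - 2026) = 923*(-3146) = -2903758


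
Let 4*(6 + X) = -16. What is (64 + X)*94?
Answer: 5076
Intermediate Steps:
X = -10 (X = -6 + (¼)*(-16) = -6 - 4 = -10)
(64 + X)*94 = (64 - 10)*94 = 54*94 = 5076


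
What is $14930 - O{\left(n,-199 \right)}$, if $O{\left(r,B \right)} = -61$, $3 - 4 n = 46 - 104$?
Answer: $14991$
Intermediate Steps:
$n = \frac{61}{4}$ ($n = \frac{3}{4} - \frac{46 - 104}{4} = \frac{3}{4} - - \frac{29}{2} = \frac{3}{4} + \frac{29}{2} = \frac{61}{4} \approx 15.25$)
$14930 - O{\left(n,-199 \right)} = 14930 - -61 = 14930 + 61 = 14991$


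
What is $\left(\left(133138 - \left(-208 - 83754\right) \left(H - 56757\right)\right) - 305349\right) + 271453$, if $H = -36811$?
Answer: $-7856057174$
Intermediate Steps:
$\left(\left(133138 - \left(-208 - 83754\right) \left(H - 56757\right)\right) - 305349\right) + 271453 = \left(\left(133138 - \left(-208 - 83754\right) \left(-36811 - 56757\right)\right) - 305349\right) + 271453 = \left(\left(133138 - \left(-83962\right) \left(-93568\right)\right) - 305349\right) + 271453 = \left(\left(133138 - 7856156416\right) - 305349\right) + 271453 = \left(-7856023278 - 305349\right) + 271453 = -7856328627 + 271453 = -7856057174$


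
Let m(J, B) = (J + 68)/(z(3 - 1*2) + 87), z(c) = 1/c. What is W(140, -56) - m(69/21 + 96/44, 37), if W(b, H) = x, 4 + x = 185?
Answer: 1220799/6776 ≈ 180.17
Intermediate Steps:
x = 181 (x = -4 + 185 = 181)
W(b, H) = 181
z(c) = 1/c
m(J, B) = 17/22 + J/88 (m(J, B) = (J + 68)/(1/(3 - 1*2) + 87) = (68 + J)/(1/(3 - 2) + 87) = (68 + J)/(1/1 + 87) = (68 + J)/(1 + 87) = (68 + J)/88 = (68 + J)*(1/88) = 17/22 + J/88)
W(140, -56) - m(69/21 + 96/44, 37) = 181 - (17/22 + (69/21 + 96/44)/88) = 181 - (17/22 + (69*(1/21) + 96*(1/44))/88) = 181 - (17/22 + (23/7 + 24/11)/88) = 181 - (17/22 + (1/88)*(421/77)) = 181 - (17/22 + 421/6776) = 181 - 1*5657/6776 = 181 - 5657/6776 = 1220799/6776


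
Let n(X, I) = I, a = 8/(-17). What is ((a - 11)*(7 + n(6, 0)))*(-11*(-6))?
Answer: -90090/17 ≈ -5299.4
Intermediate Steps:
a = -8/17 (a = 8*(-1/17) = -8/17 ≈ -0.47059)
((a - 11)*(7 + n(6, 0)))*(-11*(-6)) = ((-8/17 - 11)*(7 + 0))*(-11*(-6)) = -195/17*7*66 = -1365/17*66 = -90090/17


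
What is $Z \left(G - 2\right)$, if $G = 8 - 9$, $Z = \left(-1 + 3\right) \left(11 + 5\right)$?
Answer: $-96$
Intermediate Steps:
$Z = 32$ ($Z = 2 \cdot 16 = 32$)
$G = -1$ ($G = 8 - 9 = -1$)
$Z \left(G - 2\right) = 32 \left(-1 - 2\right) = 32 \left(-3\right) = -96$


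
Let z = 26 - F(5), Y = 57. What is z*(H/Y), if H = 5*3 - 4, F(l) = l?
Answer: 77/19 ≈ 4.0526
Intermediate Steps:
H = 11 (H = 15 - 4 = 11)
z = 21 (z = 26 - 1*5 = 26 - 5 = 21)
z*(H/Y) = 21*(11/57) = 77/19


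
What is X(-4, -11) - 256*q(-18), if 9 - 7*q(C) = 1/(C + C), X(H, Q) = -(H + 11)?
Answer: -21241/63 ≈ -337.16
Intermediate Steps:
X(H, Q) = -11 - H (X(H, Q) = -(11 + H) = -11 - H)
q(C) = 9/7 - 1/(14*C) (q(C) = 9/7 - 1/(7*(C + C)) = 9/7 - 1/(2*C)/7 = 9/7 - 1/(14*C))
X(-4, -11) - 256*q(-18) = (-11 - 1*(-4)) - 128*(-1 + 18*(-18))/(7*(-18)) = (-11 + 4) - 128*(-1)*(-1 - 324)/(7*18) = -7 - 128*(-1)*(-325)/(7*18) = -7 - 256*325/252 = -7 - 20800/63 = -21241/63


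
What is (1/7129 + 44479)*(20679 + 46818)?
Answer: 21402677187624/7129 ≈ 3.0022e+9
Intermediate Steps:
(1/7129 + 44479)*(20679 + 46818) = (1/7129 + 44479)*67497 = (317090792/7129)*67497 = 21402677187624/7129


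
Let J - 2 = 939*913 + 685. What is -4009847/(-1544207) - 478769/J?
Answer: 2701106225735/1324920340758 ≈ 2.0387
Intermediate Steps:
J = 857994 (J = 2 + (939*913 + 685) = 2 + (857307 + 685) = 2 + 857992 = 857994)
-4009847/(-1544207) - 478769/J = -4009847/(-1544207) - 478769/857994 = -4009847*(-1/1544207) - 478769*1/857994 = 4009847/1544207 - 478769/857994 = 2701106225735/1324920340758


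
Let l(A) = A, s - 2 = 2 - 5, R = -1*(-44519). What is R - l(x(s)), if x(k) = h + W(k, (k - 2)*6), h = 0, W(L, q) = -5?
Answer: 44524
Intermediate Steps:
R = 44519
s = -1 (s = 2 + (2 - 5) = 2 - 3 = -1)
x(k) = -5 (x(k) = 0 - 5 = -5)
R - l(x(s)) = 44519 - 1*(-5) = 44519 + 5 = 44524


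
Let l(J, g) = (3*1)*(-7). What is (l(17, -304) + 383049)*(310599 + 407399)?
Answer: 275013337944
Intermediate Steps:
l(J, g) = -21 (l(J, g) = 3*(-7) = -21)
(l(17, -304) + 383049)*(310599 + 407399) = (-21 + 383049)*(310599 + 407399) = 383028*717998 = 275013337944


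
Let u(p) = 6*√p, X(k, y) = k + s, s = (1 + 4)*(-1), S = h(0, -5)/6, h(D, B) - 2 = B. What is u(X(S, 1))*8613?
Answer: 25839*I*√22 ≈ 1.212e+5*I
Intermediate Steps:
h(D, B) = 2 + B
S = -½ (S = (2 - 5)/6 = -3*⅙ = -½ ≈ -0.50000)
s = -5 (s = 5*(-1) = -5)
X(k, y) = -5 + k (X(k, y) = k - 5 = -5 + k)
u(X(S, 1))*8613 = (6*√(-5 - ½))*8613 = (6*√(-11/2))*8613 = (6*(I*√22/2))*8613 = (3*I*√22)*8613 = 25839*I*√22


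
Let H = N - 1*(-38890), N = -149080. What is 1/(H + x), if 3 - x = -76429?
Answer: -1/33758 ≈ -2.9623e-5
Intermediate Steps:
H = -110190 (H = -149080 - 1*(-38890) = -149080 + 38890 = -110190)
x = 76432 (x = 3 - 1*(-76429) = 3 + 76429 = 76432)
1/(H + x) = 1/(-110190 + 76432) = 1/(-33758) = -1/33758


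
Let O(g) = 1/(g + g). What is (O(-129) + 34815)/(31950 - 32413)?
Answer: -8982269/119454 ≈ -75.194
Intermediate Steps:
O(g) = 1/(2*g)
(O(-129) + 34815)/(31950 - 32413) = ((1/2)/(-129) + 34815)/(31950 - 32413) = ((1/2)*(-1/129) + 34815)/(-463) = (-1/258 + 34815)*(-1/463) = (8982269/258)*(-1/463) = -8982269/119454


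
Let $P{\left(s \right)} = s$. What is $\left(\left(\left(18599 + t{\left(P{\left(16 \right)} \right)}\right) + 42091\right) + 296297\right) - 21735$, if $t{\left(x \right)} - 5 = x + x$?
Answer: $335289$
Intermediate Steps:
$t{\left(x \right)} = 5 + 2 x$ ($t{\left(x \right)} = 5 + \left(x + x\right) = 5 + 2 x$)
$\left(\left(\left(18599 + t{\left(P{\left(16 \right)} \right)}\right) + 42091\right) + 296297\right) - 21735 = \left(\left(\left(18599 + \left(5 + 2 \cdot 16\right)\right) + 42091\right) + 296297\right) - 21735 = \left(\left(\left(18599 + \left(5 + 32\right)\right) + 42091\right) + 296297\right) - 21735 = \left(\left(\left(18599 + 37\right) + 42091\right) + 296297\right) - 21735 = \left(\left(18636 + 42091\right) + 296297\right) - 21735 = \left(60727 + 296297\right) - 21735 = 357024 - 21735 = 335289$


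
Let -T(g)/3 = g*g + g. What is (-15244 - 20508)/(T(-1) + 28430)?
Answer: -17876/14215 ≈ -1.2575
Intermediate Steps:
T(g) = -3*g - 3*g² (T(g) = -3*(g*g + g) = -3*(g² + g) = -3*(g + g²) = -3*g - 3*g²)
(-15244 - 20508)/(T(-1) + 28430) = (-15244 - 20508)/(-3*(-1)*(1 - 1) + 28430) = -35752/(-3*(-1)*0 + 28430) = -35752/(0 + 28430) = -35752/28430 = -35752*1/28430 = -17876/14215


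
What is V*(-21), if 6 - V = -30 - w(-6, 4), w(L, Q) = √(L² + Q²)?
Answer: -756 - 42*√13 ≈ -907.43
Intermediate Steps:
V = 36 + 2*√13 (V = 6 - (-30 - √((-6)² + 4²)) = 6 - (-30 - √(36 + 16)) = 6 - (-30 - √52) = 6 - (-30 - 2*√13) = 6 + (30 + 2*√13) = 36 + 2*√13 ≈ 43.211)
V*(-21) = (36 + 2*√13)*(-21) = -756 - 42*√13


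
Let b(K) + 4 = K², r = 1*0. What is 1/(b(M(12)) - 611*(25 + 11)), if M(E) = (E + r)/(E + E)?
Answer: -4/87999 ≈ -4.5455e-5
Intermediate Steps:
r = 0
M(E) = ½ (M(E) = (E + 0)/(E + E) = E/((2*E)) = E*(1/(2*E)) = ½)
b(K) = -4 + K²
1/(b(M(12)) - 611*(25 + 11)) = 1/((-4 + (½)²) - 611*(25 + 11)) = 1/((-4 + ¼) - 611*36) = 1/(-15/4 - 21996) = 1/(-87999/4) = -4/87999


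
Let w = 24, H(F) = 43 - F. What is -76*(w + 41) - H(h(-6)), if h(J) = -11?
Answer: -4994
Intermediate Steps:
-76*(w + 41) - H(h(-6)) = -76*(24 + 41) - (43 - 1*(-11)) = -76*65 - (43 + 11) = -4940 - 1*54 = -4940 - 54 = -4994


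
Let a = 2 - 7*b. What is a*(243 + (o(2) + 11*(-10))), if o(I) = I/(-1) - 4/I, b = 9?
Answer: -7869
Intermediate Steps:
o(I) = -I - 4/I (o(I) = I*(-1) - 4/I = -I - 4/I)
a = -61 (a = 2 - 7*9 = 2 - 63 = -61)
a*(243 + (o(2) + 11*(-10))) = -61*(243 + ((-1*2 - 4/2) + 11*(-10))) = -61*(243 + ((-2 - 4*½) - 110)) = -61*(243 + ((-2 - 2) - 110)) = -61*(243 + (-4 - 110)) = -61*(243 - 114) = -61*129 = -7869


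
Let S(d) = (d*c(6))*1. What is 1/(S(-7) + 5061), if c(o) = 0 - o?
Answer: 1/5103 ≈ 0.00019596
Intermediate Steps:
c(o) = -o
S(d) = -6*d (S(d) = (d*(-1*6))*1 = (d*(-6))*1 = -6*d*1 = -6*d)
1/(S(-7) + 5061) = 1/(-6*(-7) + 5061) = 1/(42 + 5061) = 1/5103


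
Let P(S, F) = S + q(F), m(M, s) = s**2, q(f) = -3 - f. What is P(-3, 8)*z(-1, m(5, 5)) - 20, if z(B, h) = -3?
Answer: 22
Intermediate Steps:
P(S, F) = -3 + S - F (P(S, F) = S + (-3 - F) = -3 + S - F)
P(-3, 8)*z(-1, m(5, 5)) - 20 = (-3 - 3 - 1*8)*(-3) - 20 = (-3 - 3 - 8)*(-3) - 20 = -14*(-3) - 20 = 42 - 20 = 22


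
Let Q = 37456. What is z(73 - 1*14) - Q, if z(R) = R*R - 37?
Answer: -34012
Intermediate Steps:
z(R) = -37 + R**2 (z(R) = R**2 - 37 = -37 + R**2)
z(73 - 1*14) - Q = (-37 + (73 - 1*14)**2) - 1*37456 = (-37 + (73 - 14)**2) - 37456 = (-37 + 59**2) - 37456 = (-37 + 3481) - 37456 = 3444 - 37456 = -34012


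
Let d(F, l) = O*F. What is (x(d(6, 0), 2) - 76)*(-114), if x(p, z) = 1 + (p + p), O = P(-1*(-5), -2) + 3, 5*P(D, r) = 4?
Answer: 16758/5 ≈ 3351.6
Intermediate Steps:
P(D, r) = 4/5 (P(D, r) = (1/5)*4 = 4/5)
O = 19/5 (O = 4/5 + 3 = 19/5 ≈ 3.8000)
d(F, l) = 19*F/5
x(p, z) = 1 + 2*p
(x(d(6, 0), 2) - 76)*(-114) = ((1 + 2*((19/5)*6)) - 76)*(-114) = ((1 + 2*(114/5)) - 76)*(-114) = ((1 + 228/5) - 76)*(-114) = (233/5 - 76)*(-114) = -147/5*(-114) = 16758/5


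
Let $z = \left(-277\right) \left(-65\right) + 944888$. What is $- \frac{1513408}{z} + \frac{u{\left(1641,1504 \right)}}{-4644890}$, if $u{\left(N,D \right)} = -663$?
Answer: $- \frac{65691357823}{41799365110} \approx -1.5716$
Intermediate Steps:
$z = 962893$ ($z = 18005 + 944888 = 962893$)
$- \frac{1513408}{z} + \frac{u{\left(1641,1504 \right)}}{-4644890} = - \frac{1513408}{962893} - \frac{663}{-4644890} = \left(-1513408\right) \frac{1}{962893} - - \frac{663}{4644890} = - \frac{14144}{8999} + \frac{663}{4644890} = - \frac{65691357823}{41799365110}$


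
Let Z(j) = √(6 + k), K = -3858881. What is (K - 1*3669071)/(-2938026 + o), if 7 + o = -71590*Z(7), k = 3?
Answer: 396208/165937 ≈ 2.3877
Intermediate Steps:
Z(j) = 3 (Z(j) = √(6 + 3) = √9 = 3)
o = -214777 (o = -7 - 71590*3 = -7 - 214770 = -214777)
(K - 1*3669071)/(-2938026 + o) = (-3858881 - 1*3669071)/(-2938026 - 214777) = (-3858881 - 3669071)/(-3152803) = -7527952*(-1/3152803) = 396208/165937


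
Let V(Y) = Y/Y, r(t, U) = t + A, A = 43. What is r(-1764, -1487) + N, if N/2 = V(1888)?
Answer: -1719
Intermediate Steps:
r(t, U) = 43 + t (r(t, U) = t + 43 = 43 + t)
V(Y) = 1
N = 2 (N = 2*1 = 2)
r(-1764, -1487) + N = (43 - 1764) + 2 = -1721 + 2 = -1719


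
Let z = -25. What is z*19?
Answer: -475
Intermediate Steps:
z*19 = -25*19 = -475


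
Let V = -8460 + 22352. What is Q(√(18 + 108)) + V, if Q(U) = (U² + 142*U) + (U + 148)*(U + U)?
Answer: 14270 + 1314*√14 ≈ 19187.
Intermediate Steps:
Q(U) = U² + 142*U + 2*U*(148 + U) (Q(U) = (U² + 142*U) + (148 + U)*(2*U) = (U² + 142*U) + 2*U*(148 + U) = U² + 142*U + 2*U*(148 + U))
V = 13892
Q(√(18 + 108)) + V = 3*√(18 + 108)*(146 + √(18 + 108)) + 13892 = 3*√126*(146 + √126) + 13892 = 3*(3*√14)*(146 + 3*√14) + 13892 = 9*√14*(146 + 3*√14) + 13892 = 13892 + 9*√14*(146 + 3*√14)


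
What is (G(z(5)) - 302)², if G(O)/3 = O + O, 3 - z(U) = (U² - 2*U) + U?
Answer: 163216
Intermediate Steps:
z(U) = 3 + U - U² (z(U) = 3 - ((U² - 2*U) + U) = 3 - (U² - U) = 3 + (U - U²) = 3 + U - U²)
G(O) = 6*O (G(O) = 3*(O + O) = 3*(2*O) = 6*O)
(G(z(5)) - 302)² = (6*(3 + 5 - 1*5²) - 302)² = (6*(3 + 5 - 1*25) - 302)² = (6*(3 + 5 - 25) - 302)² = (6*(-17) - 302)² = (-102 - 302)² = (-404)² = 163216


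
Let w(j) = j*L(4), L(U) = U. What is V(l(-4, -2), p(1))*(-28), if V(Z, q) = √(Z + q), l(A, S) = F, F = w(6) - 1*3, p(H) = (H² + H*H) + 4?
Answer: -84*√3 ≈ -145.49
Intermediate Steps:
p(H) = 4 + 2*H² (p(H) = (H² + H²) + 4 = 2*H² + 4 = 4 + 2*H²)
w(j) = 4*j (w(j) = j*4 = 4*j)
F = 21 (F = 4*6 - 1*3 = 24 - 3 = 21)
l(A, S) = 21
V(l(-4, -2), p(1))*(-28) = √(21 + (4 + 2*1²))*(-28) = √(21 + (4 + 2*1))*(-28) = √(21 + (4 + 2))*(-28) = √(21 + 6)*(-28) = √27*(-28) = (3*√3)*(-28) = -84*√3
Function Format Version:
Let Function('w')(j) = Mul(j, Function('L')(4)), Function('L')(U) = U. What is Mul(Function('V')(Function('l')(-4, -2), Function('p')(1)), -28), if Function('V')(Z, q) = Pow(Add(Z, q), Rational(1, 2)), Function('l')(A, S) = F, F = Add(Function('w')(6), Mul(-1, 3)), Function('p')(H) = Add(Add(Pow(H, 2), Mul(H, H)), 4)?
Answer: Mul(-84, Pow(3, Rational(1, 2))) ≈ -145.49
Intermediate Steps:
Function('p')(H) = Add(4, Mul(2, Pow(H, 2))) (Function('p')(H) = Add(Add(Pow(H, 2), Pow(H, 2)), 4) = Add(Mul(2, Pow(H, 2)), 4) = Add(4, Mul(2, Pow(H, 2))))
Function('w')(j) = Mul(4, j) (Function('w')(j) = Mul(j, 4) = Mul(4, j))
F = 21 (F = Add(Mul(4, 6), Mul(-1, 3)) = Add(24, -3) = 21)
Function('l')(A, S) = 21
Mul(Function('V')(Function('l')(-4, -2), Function('p')(1)), -28) = Mul(Pow(Add(21, Add(4, Mul(2, Pow(1, 2)))), Rational(1, 2)), -28) = Mul(Pow(Add(21, Add(4, Mul(2, 1))), Rational(1, 2)), -28) = Mul(Pow(Add(21, Add(4, 2)), Rational(1, 2)), -28) = Mul(Pow(Add(21, 6), Rational(1, 2)), -28) = Mul(Pow(27, Rational(1, 2)), -28) = Mul(Mul(3, Pow(3, Rational(1, 2))), -28) = Mul(-84, Pow(3, Rational(1, 2)))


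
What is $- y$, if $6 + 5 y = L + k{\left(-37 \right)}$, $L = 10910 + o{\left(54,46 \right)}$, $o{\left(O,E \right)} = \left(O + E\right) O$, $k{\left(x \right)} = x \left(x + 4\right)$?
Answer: $-3505$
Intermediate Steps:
$k{\left(x \right)} = x \left(4 + x\right)$
$o{\left(O,E \right)} = O \left(E + O\right)$ ($o{\left(O,E \right)} = \left(E + O\right) O = O \left(E + O\right)$)
$L = 16310$ ($L = 10910 + 54 \left(46 + 54\right) = 10910 + 54 \cdot 100 = 10910 + 5400 = 16310$)
$y = 3505$ ($y = - \frac{6}{5} + \frac{16310 - 37 \left(4 - 37\right)}{5} = - \frac{6}{5} + \frac{16310 - -1221}{5} = - \frac{6}{5} + \frac{16310 + 1221}{5} = - \frac{6}{5} + \frac{1}{5} \cdot 17531 = - \frac{6}{5} + \frac{17531}{5} = 3505$)
$- y = \left(-1\right) 3505 = -3505$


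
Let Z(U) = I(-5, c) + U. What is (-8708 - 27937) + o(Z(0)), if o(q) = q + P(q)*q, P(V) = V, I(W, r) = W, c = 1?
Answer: -36625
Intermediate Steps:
Z(U) = -5 + U
o(q) = q + q² (o(q) = q + q*q = q + q²)
(-8708 - 27937) + o(Z(0)) = (-8708 - 27937) + (-5 + 0)*(1 + (-5 + 0)) = -36645 - 5*(1 - 5) = -36645 - 5*(-4) = -36645 + 20 = -36625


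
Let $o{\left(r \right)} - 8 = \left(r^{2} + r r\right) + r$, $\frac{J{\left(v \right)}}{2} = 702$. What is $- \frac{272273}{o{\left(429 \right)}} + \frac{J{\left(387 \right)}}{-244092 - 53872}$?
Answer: $- \frac{20411238212}{27451348829} \approx -0.74354$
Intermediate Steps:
$J{\left(v \right)} = 1404$ ($J{\left(v \right)} = 2 \cdot 702 = 1404$)
$o{\left(r \right)} = 8 + r + 2 r^{2}$ ($o{\left(r \right)} = 8 + \left(\left(r^{2} + r r\right) + r\right) = 8 + \left(\left(r^{2} + r^{2}\right) + r\right) = 8 + \left(2 r^{2} + r\right) = 8 + \left(r + 2 r^{2}\right) = 8 + r + 2 r^{2}$)
$- \frac{272273}{o{\left(429 \right)}} + \frac{J{\left(387 \right)}}{-244092 - 53872} = - \frac{272273}{8 + 429 + 2 \cdot 429^{2}} + \frac{1404}{-244092 - 53872} = - \frac{272273}{8 + 429 + 2 \cdot 184041} + \frac{1404}{-297964} = - \frac{272273}{8 + 429 + 368082} + 1404 \left(- \frac{1}{297964}\right) = - \frac{272273}{368519} - \frac{351}{74491} = - \frac{20411238212}{27451348829}$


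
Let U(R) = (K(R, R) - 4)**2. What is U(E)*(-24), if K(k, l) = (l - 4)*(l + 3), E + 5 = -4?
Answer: -131424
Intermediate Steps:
E = -9 (E = -5 - 4 = -9)
K(k, l) = (-4 + l)*(3 + l)
U(R) = (-16 + R**2 - R)**2 (U(R) = ((-12 + R**2 - R) - 4)**2 = (-16 + R**2 - R)**2)
U(E)*(-24) = (16 - 9 - 1*(-9)**2)**2*(-24) = (16 - 9 - 1*81)**2*(-24) = (16 - 9 - 81)**2*(-24) = (-74)**2*(-24) = 5476*(-24) = -131424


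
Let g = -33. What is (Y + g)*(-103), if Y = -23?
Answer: 5768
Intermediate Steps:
(Y + g)*(-103) = (-23 - 33)*(-103) = -56*(-103) = 5768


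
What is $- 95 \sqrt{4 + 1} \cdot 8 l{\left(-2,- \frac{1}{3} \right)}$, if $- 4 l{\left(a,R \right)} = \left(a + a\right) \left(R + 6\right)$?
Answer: $- \frac{12920 \sqrt{5}}{3} \approx -9630.0$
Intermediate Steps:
$l{\left(a,R \right)} = - \frac{a \left(6 + R\right)}{2}$ ($l{\left(a,R \right)} = - \frac{\left(a + a\right) \left(R + 6\right)}{4} = - \frac{2 a \left(6 + R\right)}{4} = - \frac{a \left(6 + R\right)}{2}$)
$- 95 \sqrt{4 + 1} \cdot 8 l{\left(-2,- \frac{1}{3} \right)} = - 95 \sqrt{4 + 1} \cdot 8 \left(\left(- \frac{1}{2}\right) \left(-2\right) \left(6 - \frac{1}{3}\right)\right) = - 95 \sqrt{5} \cdot 8 \left(\left(- \frac{1}{2}\right) \left(-2\right) \left(6 - \frac{1}{3}\right)\right) = - 95 \cdot 8 \sqrt{5} \left(\left(- \frac{1}{2}\right) \left(-2\right) \left(6 - \frac{1}{3}\right)\right) = - 95 \cdot 8 \sqrt{5} \left(\left(- \frac{1}{2}\right) \left(-2\right) \frac{17}{3}\right) = - 95 \cdot 8 \sqrt{5} \cdot \frac{17}{3} = - 95 \frac{136 \sqrt{5}}{3} = - \frac{12920 \sqrt{5}}{3}$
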